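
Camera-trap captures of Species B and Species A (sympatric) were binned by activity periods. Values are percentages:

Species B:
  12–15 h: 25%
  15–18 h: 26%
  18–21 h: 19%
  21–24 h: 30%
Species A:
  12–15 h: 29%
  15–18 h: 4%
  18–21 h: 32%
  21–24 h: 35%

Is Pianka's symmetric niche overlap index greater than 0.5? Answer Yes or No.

Yes

Convert percentages to proportions (divide by 100).
Σ p₁ᵢp₂ᵢ = 0.0725 + 0.0104 + 0.0608 + 0.1050 = 0.2487
Σp_1ᵢ² = 0.25² + 0.26² + 0.19² + 0.30² = 0.0625 + 0.0676 + 0.0361 + 0.0900 = 0.2562
Σp_2ᵢ² = 0.29² + 0.04² + 0.32² + 0.35² = 0.0841 + 0.0016 + 0.1024 + 0.1225 = 0.3106
O = 0.2487 / √(0.2562 × 0.3106) = 0.2487 / 0.28209 = 0.8816
O = 0.8816 > 0.5 → Yes.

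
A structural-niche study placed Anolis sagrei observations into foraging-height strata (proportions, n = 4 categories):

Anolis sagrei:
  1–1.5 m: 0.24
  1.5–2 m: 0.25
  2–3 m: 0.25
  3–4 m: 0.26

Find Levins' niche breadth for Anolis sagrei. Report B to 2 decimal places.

Σpᵢ² = 0.24² + 0.25² + 0.25² + 0.26² = 0.0576 + 0.0625 + 0.0625 + 0.0676 = 0.2502
B = 1 / 0.2502 = 3.9968

4.00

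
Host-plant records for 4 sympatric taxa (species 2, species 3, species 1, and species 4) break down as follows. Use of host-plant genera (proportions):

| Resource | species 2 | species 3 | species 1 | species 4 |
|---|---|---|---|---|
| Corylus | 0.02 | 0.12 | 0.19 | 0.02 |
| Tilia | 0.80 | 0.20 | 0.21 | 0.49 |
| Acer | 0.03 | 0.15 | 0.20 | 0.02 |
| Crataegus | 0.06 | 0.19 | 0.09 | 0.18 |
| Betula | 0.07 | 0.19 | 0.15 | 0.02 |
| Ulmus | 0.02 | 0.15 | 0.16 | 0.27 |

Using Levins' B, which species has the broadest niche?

species 3

Σp_2ᵢ² = 0.02² + 0.80² + 0.03² + 0.06² + 0.07² + 0.02² = 0.0004 + 0.6400 + 0.0009 + 0.0036 + 0.0049 + 0.0004 = 0.6502
B_2 = 1 / 0.6502 = 1.5380
Σp_3ᵢ² = 0.12² + 0.20² + 0.15² + 0.19² + 0.19² + 0.15² = 0.0144 + 0.0400 + 0.0225 + 0.0361 + 0.0361 + 0.0225 = 0.1716
B_3 = 1 / 0.1716 = 5.8275
Σp_1ᵢ² = 0.19² + 0.21² + 0.20² + 0.09² + 0.15² + 0.16² = 0.0361 + 0.0441 + 0.0400 + 0.0081 + 0.0225 + 0.0256 = 0.1764
B_1 = 1 / 0.1764 = 5.6689
Σp_4ᵢ² = 0.02² + 0.49² + 0.02² + 0.18² + 0.02² + 0.27² = 0.0004 + 0.2401 + 0.0004 + 0.0324 + 0.0004 + 0.0729 = 0.3466
B_4 = 1 / 0.3466 = 2.8852
Highest B → broadest niche (most generalist): species 3 (B = 5.83).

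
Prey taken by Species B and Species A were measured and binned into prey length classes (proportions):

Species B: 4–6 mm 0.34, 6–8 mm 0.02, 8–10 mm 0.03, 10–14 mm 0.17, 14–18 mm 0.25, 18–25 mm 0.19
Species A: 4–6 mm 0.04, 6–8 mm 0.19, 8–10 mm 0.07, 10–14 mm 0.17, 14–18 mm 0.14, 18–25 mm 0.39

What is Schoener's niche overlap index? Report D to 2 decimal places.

0.59

Σ|p₁ᵢ − p₂ᵢ| = 0.30 + 0.17 + 0.04 + 0.00 + 0.11 + 0.20 = 0.82
D = 1 − ½ × 0.82 = 1 − 0.410 = 0.5900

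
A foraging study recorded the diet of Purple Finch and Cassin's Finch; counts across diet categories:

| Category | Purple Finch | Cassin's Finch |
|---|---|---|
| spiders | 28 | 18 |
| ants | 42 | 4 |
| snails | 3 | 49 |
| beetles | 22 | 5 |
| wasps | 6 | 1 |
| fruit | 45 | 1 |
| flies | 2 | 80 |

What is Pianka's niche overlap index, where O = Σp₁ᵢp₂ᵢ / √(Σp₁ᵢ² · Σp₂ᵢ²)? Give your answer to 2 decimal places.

0.17

Proportions for Purple Finch (n=148): 28/148=0.1892, 42/148=0.2838, 3/148=0.0203, 22/148=0.1486, 6/148=0.0405, 45/148=0.3041, 2/148=0.0135
Proportions for Cassin's Finch (n=158): 18/158=0.1139, 4/158=0.0253, 49/158=0.3101, 5/158=0.0316, 1/158=0.0063, 1/158=0.0063, 80/158=0.5063
Σ p₁ᵢp₂ᵢ = 0.021550 + 0.007180 + 0.006295 + 0.004696 + 0.000255 + 0.001916 + 0.006835 = 0.048727
Σp_1ᵢ² = 0.1892² + 0.2838² + 0.0203² + 0.1486² + 0.0405² + 0.3041² + 0.0135² = 0.035797 + 0.080542 + 0.000412 + 0.022082 + 0.001640 + 0.092477 + 0.000182 = 0.233132
Σp_2ᵢ² = 0.1139² + 0.0253² + 0.3101² + 0.0316² + 0.0063² + 0.0063² + 0.5063² = 0.012973 + 0.000640 + 0.096162 + 0.000999 + 0.000040 + 0.000040 + 0.256340 = 0.367194
O = 0.048727 / √(0.233132 × 0.367194) = 0.048727 / 0.2925828 = 0.1665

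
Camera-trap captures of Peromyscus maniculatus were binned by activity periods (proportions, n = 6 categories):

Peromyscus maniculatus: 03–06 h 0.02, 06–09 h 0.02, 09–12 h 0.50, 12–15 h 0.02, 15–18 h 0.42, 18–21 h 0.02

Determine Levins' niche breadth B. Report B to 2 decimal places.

2.34

Σpᵢ² = 0.02² + 0.02² + 0.50² + 0.02² + 0.42² + 0.02² = 0.0004 + 0.0004 + 0.2500 + 0.0004 + 0.1764 + 0.0004 = 0.4280
B = 1 / 0.4280 = 2.3364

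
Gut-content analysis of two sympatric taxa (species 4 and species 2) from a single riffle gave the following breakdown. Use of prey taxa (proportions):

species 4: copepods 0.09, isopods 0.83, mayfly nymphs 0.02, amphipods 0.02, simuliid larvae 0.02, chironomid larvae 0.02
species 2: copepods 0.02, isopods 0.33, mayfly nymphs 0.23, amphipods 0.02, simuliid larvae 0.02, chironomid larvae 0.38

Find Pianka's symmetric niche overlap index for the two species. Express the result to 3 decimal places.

0.623

Σ p₁ᵢp₂ᵢ = 0.0018 + 0.2739 + 0.0046 + 0.0004 + 0.0004 + 0.0076 = 0.2887
Σp_1ᵢ² = 0.09² + 0.83² + 0.02² + 0.02² + 0.02² + 0.02² = 0.0081 + 0.6889 + 0.0004 + 0.0004 + 0.0004 + 0.0004 = 0.6986
Σp_2ᵢ² = 0.02² + 0.33² + 0.23² + 0.02² + 0.02² + 0.38² = 0.0004 + 0.1089 + 0.0529 + 0.0004 + 0.0004 + 0.1444 = 0.3074
O = 0.2887 / √(0.6986 × 0.3074) = 0.2887 / 0.463411 = 0.62299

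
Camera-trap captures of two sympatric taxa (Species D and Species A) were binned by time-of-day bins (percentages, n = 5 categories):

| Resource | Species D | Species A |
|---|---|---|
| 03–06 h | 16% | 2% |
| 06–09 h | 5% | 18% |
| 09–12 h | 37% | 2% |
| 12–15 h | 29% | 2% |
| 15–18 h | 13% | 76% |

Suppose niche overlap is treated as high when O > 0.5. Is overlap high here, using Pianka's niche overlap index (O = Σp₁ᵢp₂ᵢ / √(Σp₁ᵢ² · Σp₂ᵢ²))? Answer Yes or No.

No

Convert percentages to proportions (divide by 100).
Σ p₁ᵢp₂ᵢ = 0.0032 + 0.0090 + 0.0074 + 0.0058 + 0.0988 = 0.1242
Σp_1ᵢ² = 0.16² + 0.05² + 0.37² + 0.29² + 0.13² = 0.0256 + 0.0025 + 0.1369 + 0.0841 + 0.0169 = 0.2660
Σp_2ᵢ² = 0.02² + 0.18² + 0.02² + 0.02² + 0.76² = 0.0004 + 0.0324 + 0.0004 + 0.0004 + 0.5776 = 0.6112
O = 0.1242 / √(0.2660 × 0.6112) = 0.1242 / 0.40321 = 0.3080
O = 0.3080 < 0.5 → No.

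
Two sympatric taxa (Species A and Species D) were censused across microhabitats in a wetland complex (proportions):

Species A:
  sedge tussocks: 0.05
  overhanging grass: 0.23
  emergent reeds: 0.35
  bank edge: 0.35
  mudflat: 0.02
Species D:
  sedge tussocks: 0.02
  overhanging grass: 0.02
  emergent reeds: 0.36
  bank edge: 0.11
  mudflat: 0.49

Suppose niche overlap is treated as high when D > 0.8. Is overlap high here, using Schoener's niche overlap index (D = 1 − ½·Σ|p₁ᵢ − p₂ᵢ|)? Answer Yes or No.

No

Σ|p₁ᵢ − p₂ᵢ| = 0.03 + 0.21 + 0.01 + 0.24 + 0.47 = 0.96
D = 1 − ½ × 0.96 = 1 − 0.480 = 0.5200
D = 0.5200 < 0.8 → No.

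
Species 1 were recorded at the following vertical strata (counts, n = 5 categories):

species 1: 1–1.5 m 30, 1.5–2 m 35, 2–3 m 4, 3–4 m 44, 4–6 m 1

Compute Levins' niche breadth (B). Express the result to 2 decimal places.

3.19

Proportions for species 1 (n=114): 30/114=0.2632, 35/114=0.3070, 4/114=0.0351, 44/114=0.3860, 1/114=0.0088
Σpᵢ² = 0.2632² + 0.3070² + 0.0351² + 0.3860² + 0.0088² = 0.069274 + 0.094249 + 0.001232 + 0.148996 + 0.000077 = 0.313828
B = 1 / 0.313828 = 3.1865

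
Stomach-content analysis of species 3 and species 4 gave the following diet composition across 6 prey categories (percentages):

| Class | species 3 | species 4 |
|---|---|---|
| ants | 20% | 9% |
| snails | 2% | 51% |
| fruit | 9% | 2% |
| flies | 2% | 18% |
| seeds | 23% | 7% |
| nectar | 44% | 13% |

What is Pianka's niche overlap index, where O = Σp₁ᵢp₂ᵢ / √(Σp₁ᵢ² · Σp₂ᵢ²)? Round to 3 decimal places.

0.346

Convert percentages to proportions (divide by 100).
Σ p₁ᵢp₂ᵢ = 0.0180 + 0.0102 + 0.0018 + 0.0036 + 0.0161 + 0.0572 = 0.1069
Σp_1ᵢ² = 0.20² + 0.02² + 0.09² + 0.02² + 0.23² + 0.44² = 0.0400 + 0.0004 + 0.0081 + 0.0004 + 0.0529 + 0.1936 = 0.2954
Σp_2ᵢ² = 0.09² + 0.51² + 0.02² + 0.18² + 0.07² + 0.13² = 0.0081 + 0.2601 + 0.0004 + 0.0324 + 0.0049 + 0.0169 = 0.3228
O = 0.1069 / √(0.2954 × 0.3228) = 0.1069 / 0.308796 = 0.34618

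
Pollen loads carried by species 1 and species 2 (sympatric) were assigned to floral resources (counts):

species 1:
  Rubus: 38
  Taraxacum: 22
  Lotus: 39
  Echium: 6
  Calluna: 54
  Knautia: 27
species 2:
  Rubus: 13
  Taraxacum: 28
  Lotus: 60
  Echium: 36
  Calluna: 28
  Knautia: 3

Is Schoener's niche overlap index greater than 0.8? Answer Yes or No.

Proportions for species 1 (n=186): 38/186=0.2043, 22/186=0.1183, 39/186=0.2097, 6/186=0.0323, 54/186=0.2903, 27/186=0.1452
Proportions for species 2 (n=168): 13/168=0.0774, 28/168=0.1667, 60/168=0.3571, 36/168=0.2143, 28/168=0.1667, 3/168=0.0179
Σ|p₁ᵢ − p₂ᵢ| = 0.1269 + 0.0484 + 0.1474 + 0.1820 + 0.1236 + 0.1273 = 0.7556
D = 1 − ½ × 0.7556 = 1 − 0.37780 = 0.62220
D = 0.62220 < 0.8 → No.

No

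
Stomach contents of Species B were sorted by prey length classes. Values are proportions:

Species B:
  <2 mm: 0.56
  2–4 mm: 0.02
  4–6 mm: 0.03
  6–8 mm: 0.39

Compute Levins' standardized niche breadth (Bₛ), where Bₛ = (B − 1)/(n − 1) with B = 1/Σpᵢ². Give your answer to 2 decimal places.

0.38

Σpᵢ² = 0.56² + 0.02² + 0.03² + 0.39² = 0.3136 + 0.0004 + 0.0009 + 0.1521 = 0.4670
B = 1 / 0.4670 = 2.1413
Bₛ = (B − 1)/(n − 1) = (2.1413 − 1)/(4 − 1) = 1.1413/3 = 0.3804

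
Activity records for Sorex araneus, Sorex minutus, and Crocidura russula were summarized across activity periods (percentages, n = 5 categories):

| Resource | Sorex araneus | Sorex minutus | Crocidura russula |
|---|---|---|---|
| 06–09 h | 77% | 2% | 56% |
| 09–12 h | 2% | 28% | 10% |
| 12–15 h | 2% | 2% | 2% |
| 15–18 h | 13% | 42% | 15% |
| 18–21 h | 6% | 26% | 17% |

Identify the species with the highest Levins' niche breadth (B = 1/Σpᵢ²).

Convert percentages to proportions (divide by 100).
Σp_aranᵢ² = 0.77² + 0.02² + 0.02² + 0.13² + 0.06² = 0.5929 + 0.0004 + 0.0004 + 0.0169 + 0.0036 = 0.6142
B_aran = 1 / 0.6142 = 1.6281
Σp_minuᵢ² = 0.02² + 0.28² + 0.02² + 0.42² + 0.26² = 0.0004 + 0.0784 + 0.0004 + 0.1764 + 0.0676 = 0.3232
B_minu = 1 / 0.3232 = 3.0941
Σp_russᵢ² = 0.56² + 0.10² + 0.02² + 0.15² + 0.17² = 0.3136 + 0.0100 + 0.0004 + 0.0225 + 0.0289 = 0.3754
B_russ = 1 / 0.3754 = 2.6638
Highest B → broadest niche (most generalist): Sorex minutus (B = 3.09).

Sorex minutus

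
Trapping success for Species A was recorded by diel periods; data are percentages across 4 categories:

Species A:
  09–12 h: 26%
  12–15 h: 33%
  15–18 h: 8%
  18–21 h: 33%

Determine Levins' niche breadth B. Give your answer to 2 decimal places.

Convert percentages to proportions (divide by 100).
Σpᵢ² = 0.26² + 0.33² + 0.08² + 0.33² = 0.0676 + 0.1089 + 0.0064 + 0.1089 = 0.2918
B = 1 / 0.2918 = 3.4270

3.43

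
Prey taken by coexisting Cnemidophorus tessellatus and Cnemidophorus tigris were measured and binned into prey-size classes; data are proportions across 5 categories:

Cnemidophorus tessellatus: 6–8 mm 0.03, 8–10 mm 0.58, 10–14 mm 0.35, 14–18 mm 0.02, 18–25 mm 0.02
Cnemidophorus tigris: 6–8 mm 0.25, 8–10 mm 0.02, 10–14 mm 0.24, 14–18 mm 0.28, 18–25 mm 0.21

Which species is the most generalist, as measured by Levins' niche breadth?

Cnemidophorus tigris

Σp_tessᵢ² = 0.03² + 0.58² + 0.35² + 0.02² + 0.02² = 0.0009 + 0.3364 + 0.1225 + 0.0004 + 0.0004 = 0.4606
B_tess = 1 / 0.4606 = 2.1711
Σp_tigrᵢ² = 0.25² + 0.02² + 0.24² + 0.28² + 0.21² = 0.0625 + 0.0004 + 0.0576 + 0.0784 + 0.0441 = 0.2430
B_tigr = 1 / 0.2430 = 4.1152
Highest B → broadest niche (most generalist): Cnemidophorus tigris (B = 4.12).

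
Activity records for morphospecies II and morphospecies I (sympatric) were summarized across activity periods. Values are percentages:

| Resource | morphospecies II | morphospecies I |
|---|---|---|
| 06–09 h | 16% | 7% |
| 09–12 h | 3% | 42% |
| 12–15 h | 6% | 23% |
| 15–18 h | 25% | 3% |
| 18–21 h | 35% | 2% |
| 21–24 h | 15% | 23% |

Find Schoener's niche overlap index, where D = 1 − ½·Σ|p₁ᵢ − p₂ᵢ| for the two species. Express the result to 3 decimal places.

0.360

Convert percentages to proportions (divide by 100).
Σ|p₁ᵢ − p₂ᵢ| = 0.09 + 0.39 + 0.17 + 0.22 + 0.33 + 0.08 = 1.28
D = 1 − ½ × 1.28 = 1 − 0.640 = 0.36000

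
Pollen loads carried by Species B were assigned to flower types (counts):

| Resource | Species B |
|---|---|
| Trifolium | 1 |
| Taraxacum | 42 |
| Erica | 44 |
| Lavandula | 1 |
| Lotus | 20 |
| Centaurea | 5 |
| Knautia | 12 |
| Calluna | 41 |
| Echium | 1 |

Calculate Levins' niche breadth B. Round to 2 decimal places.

Proportions for Species B (n=167): 1/167=0.0060, 42/167=0.2515, 44/167=0.2635, 1/167=0.0060, 20/167=0.1198, 5/167=0.0299, 12/167=0.0719, 41/167=0.2455, 1/167=0.0060
Σpᵢ² = 0.0060² + 0.2515² + 0.2635² + 0.0060² + 0.1198² + 0.0299² + 0.0719² + 0.2455² + 0.0060² = 0.000036 + 0.063252 + 0.069432 + 0.000036 + 0.014352 + 0.000894 + 0.005170 + 0.060270 + 0.000036 = 0.213478
B = 1 / 0.213478 = 4.6843

4.68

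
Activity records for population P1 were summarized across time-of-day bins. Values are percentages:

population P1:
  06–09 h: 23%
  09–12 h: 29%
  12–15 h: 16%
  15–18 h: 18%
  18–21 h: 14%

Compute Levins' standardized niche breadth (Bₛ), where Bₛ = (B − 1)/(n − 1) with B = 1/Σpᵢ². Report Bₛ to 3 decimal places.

0.915

Convert percentages to proportions (divide by 100).
Σpᵢ² = 0.23² + 0.29² + 0.16² + 0.18² + 0.14² = 0.0529 + 0.0841 + 0.0256 + 0.0324 + 0.0196 = 0.2146
B = 1 / 0.2146 = 4.65983
Bₛ = (B − 1)/(n − 1) = (4.65983 − 1)/(5 − 1) = 3.65983/4 = 0.91496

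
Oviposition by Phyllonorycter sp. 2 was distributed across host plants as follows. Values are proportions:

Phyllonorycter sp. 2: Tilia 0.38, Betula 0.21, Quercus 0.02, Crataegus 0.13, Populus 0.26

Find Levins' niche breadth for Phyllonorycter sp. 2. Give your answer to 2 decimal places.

3.66

Σpᵢ² = 0.38² + 0.21² + 0.02² + 0.13² + 0.26² = 0.1444 + 0.0441 + 0.0004 + 0.0169 + 0.0676 = 0.2734
B = 1 / 0.2734 = 3.6576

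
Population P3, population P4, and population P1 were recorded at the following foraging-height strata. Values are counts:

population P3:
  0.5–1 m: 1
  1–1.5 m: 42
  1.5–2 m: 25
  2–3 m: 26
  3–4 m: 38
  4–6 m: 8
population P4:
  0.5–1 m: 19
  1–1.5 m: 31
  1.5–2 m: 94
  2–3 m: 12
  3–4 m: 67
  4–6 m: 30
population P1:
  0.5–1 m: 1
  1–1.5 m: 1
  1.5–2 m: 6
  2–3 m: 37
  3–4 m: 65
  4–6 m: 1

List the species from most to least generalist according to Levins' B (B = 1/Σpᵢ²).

population P3 > population P4 > population P1

Proportions for population P3 (n=140): 1/140=0.0071, 42/140=0.3000, 25/140=0.1786, 26/140=0.1857, 38/140=0.2714, 8/140=0.0571
Proportions for population P4 (n=253): 19/253=0.0751, 31/253=0.1225, 94/253=0.3715, 12/253=0.0474, 67/253=0.2648, 30/253=0.1186
Proportions for population P1 (n=111): 1/111=0.0090, 1/111=0.0090, 6/111=0.0541, 37/111=0.3333, 65/111=0.5856, 1/111=0.0090
Σp_P3ᵢ² = 0.0071² + 0.3000² + 0.1786² + 0.1857² + 0.2714² + 0.0571² = 0.000050 + 0.090000 + 0.031898 + 0.034484 + 0.073658 + 0.003260 = 0.233350
B_P3 = 1 / 0.233350 = 4.2854
Σp_P4ᵢ² = 0.0751² + 0.1225² + 0.3715² + 0.0474² + 0.2648² + 0.1186² = 0.005640 + 0.015006 + 0.138012 + 0.002247 + 0.070119 + 0.014066 = 0.245090
B_P4 = 1 / 0.245090 = 4.0801
Σp_P1ᵢ² = 0.0090² + 0.0090² + 0.0541² + 0.3333² + 0.5856² + 0.0090² = 0.000081 + 0.000081 + 0.002927 + 0.111089 + 0.342927 + 0.000081 = 0.457186
B_P1 = 1 / 0.457186 = 2.1873
Ranking by B (broadest → narrowest): population P3 (4.29) > population P4 (4.08) > population P1 (2.19)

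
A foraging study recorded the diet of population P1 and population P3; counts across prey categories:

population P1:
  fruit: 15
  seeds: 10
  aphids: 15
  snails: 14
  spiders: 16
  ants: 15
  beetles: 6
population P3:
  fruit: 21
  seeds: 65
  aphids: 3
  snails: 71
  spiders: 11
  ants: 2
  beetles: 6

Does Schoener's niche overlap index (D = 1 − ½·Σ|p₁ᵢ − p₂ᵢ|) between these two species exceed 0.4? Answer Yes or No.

Proportions for population P1 (n=91): 15/91=0.1648, 10/91=0.1099, 15/91=0.1648, 14/91=0.1538, 16/91=0.1758, 15/91=0.1648, 6/91=0.0659
Proportions for population P3 (n=179): 21/179=0.1173, 65/179=0.3631, 3/179=0.0168, 71/179=0.3966, 11/179=0.0615, 2/179=0.0112, 6/179=0.0335
Σ|p₁ᵢ − p₂ᵢ| = 0.0475 + 0.2532 + 0.1480 + 0.2428 + 0.1143 + 0.1536 + 0.0324 = 0.9918
D = 1 − ½ × 0.9918 = 1 − 0.49590 = 0.50410
D = 0.50410 > 0.4 → Yes.

Yes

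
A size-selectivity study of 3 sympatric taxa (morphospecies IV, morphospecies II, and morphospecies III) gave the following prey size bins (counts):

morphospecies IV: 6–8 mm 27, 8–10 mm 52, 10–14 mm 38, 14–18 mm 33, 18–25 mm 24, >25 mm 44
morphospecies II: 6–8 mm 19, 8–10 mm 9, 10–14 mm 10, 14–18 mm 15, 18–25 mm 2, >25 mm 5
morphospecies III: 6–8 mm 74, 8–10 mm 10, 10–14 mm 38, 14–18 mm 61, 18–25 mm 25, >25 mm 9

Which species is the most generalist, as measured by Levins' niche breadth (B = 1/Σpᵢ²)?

morphospecies IV

Proportions for morphospecies IV (n=218): 27/218=0.1239, 52/218=0.2385, 38/218=0.1743, 33/218=0.1514, 24/218=0.1101, 44/218=0.2018
Proportions for morphospecies II (n=60): 19/60=0.3167, 9/60=0.1500, 10/60=0.1667, 15/60=0.2500, 2/60=0.0333, 5/60=0.0833
Proportions for morphospecies III (n=217): 74/217=0.3410, 10/217=0.0461, 38/217=0.1751, 61/217=0.2811, 25/217=0.1152, 9/217=0.0415
Σp_IVᵢ² = 0.1239² + 0.2385² + 0.1743² + 0.1514² + 0.1101² + 0.2018² = 0.015351 + 0.056882 + 0.030380 + 0.022922 + 0.012122 + 0.040723 = 0.178380
B_IV = 1 / 0.178380 = 5.6060
Σp_IIᵢ² = 0.3167² + 0.1500² + 0.1667² + 0.2500² + 0.0333² + 0.0833² = 0.100299 + 0.022500 + 0.027789 + 0.062500 + 0.001109 + 0.006939 = 0.221136
B_II = 1 / 0.221136 = 4.5221
Σp_IIIᵢ² = 0.3410² + 0.0461² + 0.1751² + 0.2811² + 0.1152² + 0.0415² = 0.116281 + 0.002125 + 0.030660 + 0.079017 + 0.013271 + 0.001722 = 0.243076
B_III = 1 / 0.243076 = 4.1139
Highest B → broadest niche (most generalist): morphospecies IV (B = 5.61).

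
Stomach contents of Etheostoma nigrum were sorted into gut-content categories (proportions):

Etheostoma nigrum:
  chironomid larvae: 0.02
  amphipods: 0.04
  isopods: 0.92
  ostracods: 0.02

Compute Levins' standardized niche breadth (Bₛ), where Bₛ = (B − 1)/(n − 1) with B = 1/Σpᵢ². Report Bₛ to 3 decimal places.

0.059

Σpᵢ² = 0.02² + 0.04² + 0.92² + 0.02² = 0.0004 + 0.0016 + 0.8464 + 0.0004 = 0.8488
B = 1 / 0.8488 = 1.17813
Bₛ = (B − 1)/(n − 1) = (1.17813 − 1)/(4 − 1) = 0.17813/3 = 0.05938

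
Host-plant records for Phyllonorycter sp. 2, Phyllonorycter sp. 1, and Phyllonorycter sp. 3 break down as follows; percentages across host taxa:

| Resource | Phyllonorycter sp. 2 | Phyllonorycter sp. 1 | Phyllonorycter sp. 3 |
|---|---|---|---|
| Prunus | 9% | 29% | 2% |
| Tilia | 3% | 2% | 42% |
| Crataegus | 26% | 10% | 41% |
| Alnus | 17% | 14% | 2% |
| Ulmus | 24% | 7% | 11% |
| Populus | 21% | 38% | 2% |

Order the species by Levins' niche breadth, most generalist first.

Convert percentages to proportions (divide by 100).
Σp_2ᵢ² = 0.09² + 0.03² + 0.26² + 0.17² + 0.24² + 0.21² = 0.0081 + 0.0009 + 0.0676 + 0.0289 + 0.0576 + 0.0441 = 0.2072
B_2 = 1 / 0.2072 = 4.8263
Σp_1ᵢ² = 0.29² + 0.02² + 0.10² + 0.14² + 0.07² + 0.38² = 0.0841 + 0.0004 + 0.0100 + 0.0196 + 0.0049 + 0.1444 = 0.2634
B_1 = 1 / 0.2634 = 3.7965
Σp_3ᵢ² = 0.02² + 0.42² + 0.41² + 0.02² + 0.11² + 0.02² = 0.0004 + 0.1764 + 0.1681 + 0.0004 + 0.0121 + 0.0004 = 0.3578
B_3 = 1 / 0.3578 = 2.7949
Ranking by B (broadest → narrowest): Phyllonorycter sp. 2 (4.83) > Phyllonorycter sp. 1 (3.80) > Phyllonorycter sp. 3 (2.79)

Phyllonorycter sp. 2 > Phyllonorycter sp. 1 > Phyllonorycter sp. 3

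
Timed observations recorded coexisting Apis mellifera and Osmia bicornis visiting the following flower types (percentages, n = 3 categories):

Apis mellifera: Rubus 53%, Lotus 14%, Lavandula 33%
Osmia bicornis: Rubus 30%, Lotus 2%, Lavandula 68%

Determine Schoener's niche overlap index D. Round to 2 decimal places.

0.65

Convert percentages to proportions (divide by 100).
Σ|p₁ᵢ − p₂ᵢ| = 0.23 + 0.12 + 0.35 = 0.70
D = 1 − ½ × 0.70 = 1 − 0.350 = 0.6500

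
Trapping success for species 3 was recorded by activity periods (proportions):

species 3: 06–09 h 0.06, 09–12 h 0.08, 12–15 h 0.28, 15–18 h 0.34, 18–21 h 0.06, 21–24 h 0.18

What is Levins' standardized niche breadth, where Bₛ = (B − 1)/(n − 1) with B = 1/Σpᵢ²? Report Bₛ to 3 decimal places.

0.633

Σpᵢ² = 0.06² + 0.08² + 0.28² + 0.34² + 0.06² + 0.18² = 0.0036 + 0.0064 + 0.0784 + 0.1156 + 0.0036 + 0.0324 = 0.2400
B = 1 / 0.2400 = 4.16667
Bₛ = (B − 1)/(n − 1) = (4.16667 − 1)/(6 − 1) = 3.16667/5 = 0.63333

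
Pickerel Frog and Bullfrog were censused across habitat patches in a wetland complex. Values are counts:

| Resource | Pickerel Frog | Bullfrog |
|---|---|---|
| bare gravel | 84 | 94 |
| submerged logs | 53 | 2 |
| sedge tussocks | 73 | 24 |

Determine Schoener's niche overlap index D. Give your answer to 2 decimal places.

0.62

Proportions for Pickerel Frog (n=210): 84/210=0.4000, 53/210=0.2524, 73/210=0.3476
Proportions for Bullfrog (n=120): 94/120=0.7833, 2/120=0.0167, 24/120=0.2000
Σ|p₁ᵢ − p₂ᵢ| = 0.3833 + 0.2357 + 0.1476 = 0.7666
D = 1 − ½ × 0.7666 = 1 − 0.38330 = 0.61670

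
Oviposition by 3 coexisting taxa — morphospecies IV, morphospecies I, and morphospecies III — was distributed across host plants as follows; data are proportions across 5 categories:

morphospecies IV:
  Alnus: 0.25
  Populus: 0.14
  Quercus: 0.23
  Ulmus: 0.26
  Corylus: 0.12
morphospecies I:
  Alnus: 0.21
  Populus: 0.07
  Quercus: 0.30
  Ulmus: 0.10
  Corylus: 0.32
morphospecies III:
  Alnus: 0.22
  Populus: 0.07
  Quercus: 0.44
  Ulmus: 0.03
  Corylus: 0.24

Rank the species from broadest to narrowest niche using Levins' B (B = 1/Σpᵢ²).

Σp_IVᵢ² = 0.25² + 0.14² + 0.23² + 0.26² + 0.12² = 0.0625 + 0.0196 + 0.0529 + 0.0676 + 0.0144 = 0.2170
B_IV = 1 / 0.2170 = 4.6083
Σp_Iᵢ² = 0.21² + 0.07² + 0.30² + 0.10² + 0.32² = 0.0441 + 0.0049 + 0.0900 + 0.0100 + 0.1024 = 0.2514
B_I = 1 / 0.2514 = 3.9777
Σp_IIIᵢ² = 0.22² + 0.07² + 0.44² + 0.03² + 0.24² = 0.0484 + 0.0049 + 0.1936 + 0.0009 + 0.0576 = 0.3054
B_III = 1 / 0.3054 = 3.2744
Ranking by B (broadest → narrowest): morphospecies IV (4.61) > morphospecies I (3.98) > morphospecies III (3.27)

morphospecies IV > morphospecies I > morphospecies III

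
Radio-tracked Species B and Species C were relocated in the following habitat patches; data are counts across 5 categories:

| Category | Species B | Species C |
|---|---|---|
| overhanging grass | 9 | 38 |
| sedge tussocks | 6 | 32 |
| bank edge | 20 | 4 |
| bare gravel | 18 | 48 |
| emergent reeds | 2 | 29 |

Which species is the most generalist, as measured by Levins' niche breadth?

Proportions for Species B (n=55): 9/55=0.1636, 6/55=0.1091, 20/55=0.3636, 18/55=0.3273, 2/55=0.0364
Proportions for Species C (n=151): 38/151=0.2517, 32/151=0.2119, 4/151=0.0265, 48/151=0.3179, 29/151=0.1921
Σp_Bᵢ² = 0.1636² + 0.1091² + 0.3636² + 0.3273² + 0.0364² = 0.026765 + 0.011903 + 0.132205 + 0.107125 + 0.001325 = 0.279323
B_B = 1 / 0.279323 = 3.5801
Σp_Cᵢ² = 0.2517² + 0.2119² + 0.0265² + 0.3179² + 0.1921² = 0.063353 + 0.044902 + 0.000702 + 0.101060 + 0.036902 = 0.246919
B_C = 1 / 0.246919 = 4.0499
Highest B → broadest niche (most generalist): Species C (B = 4.05).

Species C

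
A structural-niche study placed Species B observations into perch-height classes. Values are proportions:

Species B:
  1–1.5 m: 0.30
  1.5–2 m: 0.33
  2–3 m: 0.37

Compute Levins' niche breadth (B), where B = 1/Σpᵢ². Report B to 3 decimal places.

Σpᵢ² = 0.30² + 0.33² + 0.37² = 0.0900 + 0.1089 + 0.1369 = 0.3358
B = 1 / 0.3358 = 2.97796

2.978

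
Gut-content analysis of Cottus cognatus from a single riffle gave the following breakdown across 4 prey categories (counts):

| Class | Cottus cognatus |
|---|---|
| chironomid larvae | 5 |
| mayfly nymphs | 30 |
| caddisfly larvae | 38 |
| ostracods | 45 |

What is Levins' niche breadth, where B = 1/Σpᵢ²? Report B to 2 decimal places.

Proportions for Cottus cognatus (n=118): 5/118=0.0424, 30/118=0.2542, 38/118=0.3220, 45/118=0.3814
Σpᵢ² = 0.0424² + 0.2542² + 0.3220² + 0.3814² = 0.001798 + 0.064618 + 0.103684 + 0.145466 = 0.315566
B = 1 / 0.315566 = 3.1689

3.17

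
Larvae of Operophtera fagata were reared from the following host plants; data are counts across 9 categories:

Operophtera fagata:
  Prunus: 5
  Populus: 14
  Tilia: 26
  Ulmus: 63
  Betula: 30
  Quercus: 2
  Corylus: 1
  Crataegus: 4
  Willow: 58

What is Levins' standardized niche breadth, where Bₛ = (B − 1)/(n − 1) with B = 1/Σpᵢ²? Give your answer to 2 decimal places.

Proportions for Operophtera fagata (n=203): 5/203=0.0246, 14/203=0.0690, 26/203=0.1281, 63/203=0.3103, 30/203=0.1478, 2/203=0.0099, 1/203=0.0049, 4/203=0.0197, 58/203=0.2857
Σpᵢ² = 0.0246² + 0.0690² + 0.1281² + 0.3103² + 0.1478² + 0.0099² + 0.0049² + 0.0197² + 0.2857² = 0.000605 + 0.004761 + 0.016410 + 0.096286 + 0.021845 + 0.000098 + 0.000024 + 0.000388 + 0.081624 = 0.222041
B = 1 / 0.222041 = 4.5037
Bₛ = (B − 1)/(n − 1) = (4.5037 − 1)/(9 − 1) = 3.5037/8 = 0.4380

0.44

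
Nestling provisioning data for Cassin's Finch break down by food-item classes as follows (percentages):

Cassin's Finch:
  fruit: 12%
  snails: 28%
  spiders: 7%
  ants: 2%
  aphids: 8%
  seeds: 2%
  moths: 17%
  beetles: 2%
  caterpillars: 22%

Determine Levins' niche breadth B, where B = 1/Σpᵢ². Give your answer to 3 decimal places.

Convert percentages to proportions (divide by 100).
Σpᵢ² = 0.12² + 0.28² + 0.07² + 0.02² + 0.08² + 0.02² + 0.17² + 0.02² + 0.22² = 0.0144 + 0.0784 + 0.0049 + 0.0004 + 0.0064 + 0.0004 + 0.0289 + 0.0004 + 0.0484 = 0.1826
B = 1 / 0.1826 = 5.47645

5.476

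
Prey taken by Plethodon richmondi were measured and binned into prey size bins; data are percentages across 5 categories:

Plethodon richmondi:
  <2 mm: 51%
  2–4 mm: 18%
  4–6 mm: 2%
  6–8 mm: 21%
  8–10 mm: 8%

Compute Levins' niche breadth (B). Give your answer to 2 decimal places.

2.91

Convert percentages to proportions (divide by 100).
Σpᵢ² = 0.51² + 0.18² + 0.02² + 0.21² + 0.08² = 0.2601 + 0.0324 + 0.0004 + 0.0441 + 0.0064 = 0.3434
B = 1 / 0.3434 = 2.9121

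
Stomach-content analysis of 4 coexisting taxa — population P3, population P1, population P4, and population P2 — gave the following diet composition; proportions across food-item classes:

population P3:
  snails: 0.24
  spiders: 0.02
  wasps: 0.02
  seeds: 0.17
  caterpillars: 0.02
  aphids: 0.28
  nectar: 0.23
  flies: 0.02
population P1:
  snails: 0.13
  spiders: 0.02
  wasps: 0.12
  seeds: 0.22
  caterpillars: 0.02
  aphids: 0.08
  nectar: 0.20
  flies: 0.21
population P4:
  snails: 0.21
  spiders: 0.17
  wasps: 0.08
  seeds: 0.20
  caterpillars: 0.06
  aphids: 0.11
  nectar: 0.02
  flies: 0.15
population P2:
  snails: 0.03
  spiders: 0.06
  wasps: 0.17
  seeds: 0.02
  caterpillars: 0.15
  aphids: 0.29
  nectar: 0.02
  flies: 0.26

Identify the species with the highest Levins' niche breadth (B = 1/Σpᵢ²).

population P4

Σp_P3ᵢ² = 0.24² + 0.02² + 0.02² + 0.17² + 0.02² + 0.28² + 0.23² + 0.02² = 0.0576 + 0.0004 + 0.0004 + 0.0289 + 0.0004 + 0.0784 + 0.0529 + 0.0004 = 0.2194
B_P3 = 1 / 0.2194 = 4.5579
Σp_P1ᵢ² = 0.13² + 0.02² + 0.12² + 0.22² + 0.02² + 0.08² + 0.20² + 0.21² = 0.0169 + 0.0004 + 0.0144 + 0.0484 + 0.0004 + 0.0064 + 0.0400 + 0.0441 = 0.1710
B_P1 = 1 / 0.1710 = 5.8480
Σp_P4ᵢ² = 0.21² + 0.17² + 0.08² + 0.20² + 0.06² + 0.11² + 0.02² + 0.15² = 0.0441 + 0.0289 + 0.0064 + 0.0400 + 0.0036 + 0.0121 + 0.0004 + 0.0225 = 0.1580
B_P4 = 1 / 0.1580 = 6.3291
Σp_P2ᵢ² = 0.03² + 0.06² + 0.17² + 0.02² + 0.15² + 0.29² + 0.02² + 0.26² = 0.0009 + 0.0036 + 0.0289 + 0.0004 + 0.0225 + 0.0841 + 0.0004 + 0.0676 = 0.2084
B_P2 = 1 / 0.2084 = 4.7985
Highest B → broadest niche (most generalist): population P4 (B = 6.33).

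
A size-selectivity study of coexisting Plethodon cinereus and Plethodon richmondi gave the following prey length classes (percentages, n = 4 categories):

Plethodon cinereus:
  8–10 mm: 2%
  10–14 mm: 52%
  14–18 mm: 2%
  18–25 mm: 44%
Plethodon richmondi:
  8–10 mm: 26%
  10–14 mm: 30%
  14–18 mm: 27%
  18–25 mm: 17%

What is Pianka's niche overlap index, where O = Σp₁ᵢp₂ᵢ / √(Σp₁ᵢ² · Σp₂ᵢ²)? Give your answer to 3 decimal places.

Convert percentages to proportions (divide by 100).
Σ p₁ᵢp₂ᵢ = 0.0052 + 0.1560 + 0.0054 + 0.0748 = 0.2414
Σp_1ᵢ² = 0.02² + 0.52² + 0.02² + 0.44² = 0.0004 + 0.2704 + 0.0004 + 0.1936 = 0.4648
Σp_2ᵢ² = 0.26² + 0.30² + 0.27² + 0.17² = 0.0676 + 0.0900 + 0.0729 + 0.0289 = 0.2594
O = 0.2414 / √(0.4648 × 0.2594) = 0.2414 / 0.347231 = 0.69521

0.695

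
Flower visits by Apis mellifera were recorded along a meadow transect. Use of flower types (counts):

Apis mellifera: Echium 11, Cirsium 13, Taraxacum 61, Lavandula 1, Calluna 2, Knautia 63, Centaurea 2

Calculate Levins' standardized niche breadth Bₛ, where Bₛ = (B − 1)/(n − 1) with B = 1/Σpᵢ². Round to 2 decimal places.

Proportions for Apis mellifera (n=153): 11/153=0.0719, 13/153=0.0850, 61/153=0.3987, 1/153=0.0065, 2/153=0.0131, 63/153=0.4118, 2/153=0.0131
Σpᵢ² = 0.0719² + 0.0850² + 0.3987² + 0.0065² + 0.0131² + 0.4118² + 0.0131² = 0.005170 + 0.007225 + 0.158962 + 0.000042 + 0.000172 + 0.169579 + 0.000172 = 0.341322
B = 1 / 0.341322 = 2.9298
Bₛ = (B − 1)/(n − 1) = (2.9298 − 1)/(7 − 1) = 1.9298/6 = 0.3216

0.32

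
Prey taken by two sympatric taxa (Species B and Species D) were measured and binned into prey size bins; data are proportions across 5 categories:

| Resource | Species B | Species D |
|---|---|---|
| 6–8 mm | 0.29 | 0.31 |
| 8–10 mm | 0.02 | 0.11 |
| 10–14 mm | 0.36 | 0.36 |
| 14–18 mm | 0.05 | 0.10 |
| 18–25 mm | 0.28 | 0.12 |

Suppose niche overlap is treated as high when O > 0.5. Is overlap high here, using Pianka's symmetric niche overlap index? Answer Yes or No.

Yes

Σ p₁ᵢp₂ᵢ = 0.0899 + 0.0022 + 0.1296 + 0.0050 + 0.0336 = 0.2603
Σp_1ᵢ² = 0.29² + 0.02² + 0.36² + 0.05² + 0.28² = 0.0841 + 0.0004 + 0.1296 + 0.0025 + 0.0784 = 0.2950
Σp_2ᵢ² = 0.31² + 0.11² + 0.36² + 0.10² + 0.12² = 0.0961 + 0.0121 + 0.1296 + 0.0100 + 0.0144 = 0.2622
O = 0.2603 / √(0.2950 × 0.2622) = 0.2603 / 0.27812 = 0.9359
O = 0.9359 > 0.5 → Yes.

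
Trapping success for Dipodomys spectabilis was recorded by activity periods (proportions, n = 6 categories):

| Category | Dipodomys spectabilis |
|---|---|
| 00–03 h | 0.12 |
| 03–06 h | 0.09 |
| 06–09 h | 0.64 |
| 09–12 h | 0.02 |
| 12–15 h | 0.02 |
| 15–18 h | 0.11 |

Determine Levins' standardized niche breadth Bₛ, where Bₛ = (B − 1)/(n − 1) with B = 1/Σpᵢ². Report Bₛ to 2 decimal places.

Σpᵢ² = 0.12² + 0.09² + 0.64² + 0.02² + 0.02² + 0.11² = 0.0144 + 0.0081 + 0.4096 + 0.0004 + 0.0004 + 0.0121 = 0.4450
B = 1 / 0.4450 = 2.2472
Bₛ = (B − 1)/(n − 1) = (2.2472 − 1)/(6 − 1) = 1.2472/5 = 0.2494

0.25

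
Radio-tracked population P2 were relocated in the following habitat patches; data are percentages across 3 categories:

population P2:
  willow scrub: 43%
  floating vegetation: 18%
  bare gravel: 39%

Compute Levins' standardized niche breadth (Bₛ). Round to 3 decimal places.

Convert percentages to proportions (divide by 100).
Σpᵢ² = 0.43² + 0.18² + 0.39² = 0.1849 + 0.0324 + 0.1521 = 0.3694
B = 1 / 0.3694 = 2.70709
Bₛ = (B − 1)/(n − 1) = (2.70709 − 1)/(3 − 1) = 1.70709/2 = 0.85355

0.854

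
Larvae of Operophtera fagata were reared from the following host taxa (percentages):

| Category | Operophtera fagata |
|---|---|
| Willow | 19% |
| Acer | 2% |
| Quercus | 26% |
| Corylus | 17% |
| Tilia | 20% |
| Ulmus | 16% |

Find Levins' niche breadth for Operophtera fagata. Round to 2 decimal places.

5.04

Convert percentages to proportions (divide by 100).
Σpᵢ² = 0.19² + 0.02² + 0.26² + 0.17² + 0.20² + 0.16² = 0.0361 + 0.0004 + 0.0676 + 0.0289 + 0.0400 + 0.0256 = 0.1986
B = 1 / 0.1986 = 5.0352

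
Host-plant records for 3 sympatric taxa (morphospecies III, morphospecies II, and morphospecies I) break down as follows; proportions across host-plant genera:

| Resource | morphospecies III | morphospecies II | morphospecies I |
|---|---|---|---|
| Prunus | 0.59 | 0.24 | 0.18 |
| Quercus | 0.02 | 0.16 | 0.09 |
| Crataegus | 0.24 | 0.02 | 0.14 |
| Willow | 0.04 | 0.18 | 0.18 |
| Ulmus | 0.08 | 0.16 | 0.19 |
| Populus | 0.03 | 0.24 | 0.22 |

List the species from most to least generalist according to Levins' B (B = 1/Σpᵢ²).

Σp_IIIᵢ² = 0.59² + 0.02² + 0.24² + 0.04² + 0.08² + 0.03² = 0.3481 + 0.0004 + 0.0576 + 0.0016 + 0.0064 + 0.0009 = 0.4150
B_III = 1 / 0.4150 = 2.4096
Σp_IIᵢ² = 0.24² + 0.16² + 0.02² + 0.18² + 0.16² + 0.24² = 0.0576 + 0.0256 + 0.0004 + 0.0324 + 0.0256 + 0.0576 = 0.1992
B_II = 1 / 0.1992 = 5.0201
Σp_Iᵢ² = 0.18² + 0.09² + 0.14² + 0.18² + 0.19² + 0.22² = 0.0324 + 0.0081 + 0.0196 + 0.0324 + 0.0361 + 0.0484 = 0.1770
B_I = 1 / 0.1770 = 5.6497
Ranking by B (broadest → narrowest): morphospecies I (5.65) > morphospecies II (5.02) > morphospecies III (2.41)

morphospecies I > morphospecies II > morphospecies III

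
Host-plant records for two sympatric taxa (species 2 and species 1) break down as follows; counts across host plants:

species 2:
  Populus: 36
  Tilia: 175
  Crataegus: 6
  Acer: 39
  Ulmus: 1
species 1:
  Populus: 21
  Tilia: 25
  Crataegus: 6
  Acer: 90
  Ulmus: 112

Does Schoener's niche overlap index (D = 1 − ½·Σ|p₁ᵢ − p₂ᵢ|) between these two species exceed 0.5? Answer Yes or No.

No

Proportions for species 2 (n=257): 36/257=0.1401, 175/257=0.6809, 6/257=0.0233, 39/257=0.1518, 1/257=0.0039
Proportions for species 1 (n=254): 21/254=0.0827, 25/254=0.0984, 6/254=0.0236, 90/254=0.3543, 112/254=0.4409
Σ|p₁ᵢ − p₂ᵢ| = 0.0574 + 0.5825 + 0.0003 + 0.2025 + 0.4370 = 1.2797
D = 1 − ½ × 1.2797 = 1 − 0.63985 = 0.36015
D = 0.36015 < 0.5 → No.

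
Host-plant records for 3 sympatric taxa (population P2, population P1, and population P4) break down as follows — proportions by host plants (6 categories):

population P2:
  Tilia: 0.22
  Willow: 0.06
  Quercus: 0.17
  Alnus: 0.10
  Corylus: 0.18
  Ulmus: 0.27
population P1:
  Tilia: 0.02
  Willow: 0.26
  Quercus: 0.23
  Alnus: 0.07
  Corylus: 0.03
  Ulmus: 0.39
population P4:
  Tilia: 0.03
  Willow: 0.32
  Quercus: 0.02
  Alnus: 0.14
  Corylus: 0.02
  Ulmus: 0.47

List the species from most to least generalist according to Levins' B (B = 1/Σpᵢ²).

population P2 > population P1 > population P4

Σp_P2ᵢ² = 0.22² + 0.06² + 0.17² + 0.10² + 0.18² + 0.27² = 0.0484 + 0.0036 + 0.0289 + 0.0100 + 0.0324 + 0.0729 = 0.1962
B_P2 = 1 / 0.1962 = 5.0968
Σp_P1ᵢ² = 0.02² + 0.26² + 0.23² + 0.07² + 0.03² + 0.39² = 0.0004 + 0.0676 + 0.0529 + 0.0049 + 0.0009 + 0.1521 = 0.2788
B_P1 = 1 / 0.2788 = 3.5868
Σp_P4ᵢ² = 0.03² + 0.32² + 0.02² + 0.14² + 0.02² + 0.47² = 0.0009 + 0.1024 + 0.0004 + 0.0196 + 0.0004 + 0.2209 = 0.3446
B_P4 = 1 / 0.3446 = 2.9019
Ranking by B (broadest → narrowest): population P2 (5.10) > population P1 (3.59) > population P4 (2.90)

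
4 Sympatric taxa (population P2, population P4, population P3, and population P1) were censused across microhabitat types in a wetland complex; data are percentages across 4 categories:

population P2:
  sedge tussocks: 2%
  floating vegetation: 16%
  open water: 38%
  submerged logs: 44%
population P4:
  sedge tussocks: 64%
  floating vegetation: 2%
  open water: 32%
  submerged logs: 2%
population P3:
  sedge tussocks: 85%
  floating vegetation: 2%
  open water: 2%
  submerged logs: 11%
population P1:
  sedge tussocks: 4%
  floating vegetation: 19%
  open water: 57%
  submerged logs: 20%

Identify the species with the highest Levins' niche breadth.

Convert percentages to proportions (divide by 100).
Σp_P2ᵢ² = 0.02² + 0.16² + 0.38² + 0.44² = 0.0004 + 0.0256 + 0.1444 + 0.1936 = 0.3640
B_P2 = 1 / 0.3640 = 2.7473
Σp_P4ᵢ² = 0.64² + 0.02² + 0.32² + 0.02² = 0.4096 + 0.0004 + 0.1024 + 0.0004 = 0.5128
B_P4 = 1 / 0.5128 = 1.9501
Σp_P3ᵢ² = 0.85² + 0.02² + 0.02² + 0.11² = 0.7225 + 0.0004 + 0.0004 + 0.0121 = 0.7354
B_P3 = 1 / 0.7354 = 1.3598
Σp_P1ᵢ² = 0.04² + 0.19² + 0.57² + 0.20² = 0.0016 + 0.0361 + 0.3249 + 0.0400 = 0.4026
B_P1 = 1 / 0.4026 = 2.4839
Highest B → broadest niche (most generalist): population P2 (B = 2.75).

population P2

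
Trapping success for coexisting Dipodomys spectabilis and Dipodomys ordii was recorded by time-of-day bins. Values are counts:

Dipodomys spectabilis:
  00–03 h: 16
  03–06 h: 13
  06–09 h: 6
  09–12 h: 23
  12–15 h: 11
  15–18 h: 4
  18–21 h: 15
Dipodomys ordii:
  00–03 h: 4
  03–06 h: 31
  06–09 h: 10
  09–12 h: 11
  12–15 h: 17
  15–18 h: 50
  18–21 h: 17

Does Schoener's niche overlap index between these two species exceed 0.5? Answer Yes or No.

Proportions for Dipodomys spectabilis (n=88): 16/88=0.1818, 13/88=0.1477, 6/88=0.0682, 23/88=0.2614, 11/88=0.1250, 4/88=0.0455, 15/88=0.1705
Proportions for Dipodomys ordii (n=140): 4/140=0.0286, 31/140=0.2214, 10/140=0.0714, 11/140=0.0786, 17/140=0.1214, 50/140=0.3571, 17/140=0.1214
Σ|p₁ᵢ − p₂ᵢ| = 0.1532 + 0.0737 + 0.0032 + 0.1828 + 0.0036 + 0.3116 + 0.0491 = 0.7772
D = 1 − ½ × 0.7772 = 1 − 0.38860 = 0.61140
D = 0.61140 > 0.5 → Yes.

Yes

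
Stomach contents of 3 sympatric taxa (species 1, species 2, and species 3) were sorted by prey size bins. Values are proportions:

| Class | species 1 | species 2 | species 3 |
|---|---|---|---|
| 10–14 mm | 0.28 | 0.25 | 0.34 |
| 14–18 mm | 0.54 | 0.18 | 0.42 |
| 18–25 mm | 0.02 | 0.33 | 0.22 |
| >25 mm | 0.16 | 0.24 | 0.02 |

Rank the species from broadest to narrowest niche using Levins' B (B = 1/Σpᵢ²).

Σp_1ᵢ² = 0.28² + 0.54² + 0.02² + 0.16² = 0.0784 + 0.2916 + 0.0004 + 0.0256 = 0.3960
B_1 = 1 / 0.3960 = 2.5253
Σp_2ᵢ² = 0.25² + 0.18² + 0.33² + 0.24² = 0.0625 + 0.0324 + 0.1089 + 0.0576 = 0.2614
B_2 = 1 / 0.2614 = 3.8256
Σp_3ᵢ² = 0.34² + 0.42² + 0.22² + 0.02² = 0.1156 + 0.1764 + 0.0484 + 0.0004 = 0.3408
B_3 = 1 / 0.3408 = 2.9343
Ranking by B (broadest → narrowest): species 2 (3.83) > species 3 (2.93) > species 1 (2.53)

species 2 > species 3 > species 1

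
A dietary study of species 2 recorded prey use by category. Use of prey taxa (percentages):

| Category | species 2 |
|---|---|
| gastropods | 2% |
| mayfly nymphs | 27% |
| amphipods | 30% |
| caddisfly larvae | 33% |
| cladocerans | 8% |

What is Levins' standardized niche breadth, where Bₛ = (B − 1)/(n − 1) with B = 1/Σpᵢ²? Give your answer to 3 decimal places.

Convert percentages to proportions (divide by 100).
Σpᵢ² = 0.02² + 0.27² + 0.30² + 0.33² + 0.08² = 0.0004 + 0.0729 + 0.0900 + 0.1089 + 0.0064 = 0.2786
B = 1 / 0.2786 = 3.58938
Bₛ = (B − 1)/(n − 1) = (3.58938 − 1)/(5 − 1) = 2.58938/4 = 0.64735

0.647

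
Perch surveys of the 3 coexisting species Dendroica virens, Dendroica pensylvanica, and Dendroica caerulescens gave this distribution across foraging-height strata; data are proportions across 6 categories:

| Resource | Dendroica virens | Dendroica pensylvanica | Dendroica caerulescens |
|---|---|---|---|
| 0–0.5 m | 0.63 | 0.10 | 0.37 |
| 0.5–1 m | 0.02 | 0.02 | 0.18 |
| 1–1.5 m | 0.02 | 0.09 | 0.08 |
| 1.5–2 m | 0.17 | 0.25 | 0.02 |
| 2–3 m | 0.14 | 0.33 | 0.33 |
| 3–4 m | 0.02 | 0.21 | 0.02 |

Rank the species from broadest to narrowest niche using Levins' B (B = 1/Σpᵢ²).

Σp_vireᵢ² = 0.63² + 0.02² + 0.02² + 0.17² + 0.14² + 0.02² = 0.3969 + 0.0004 + 0.0004 + 0.0289 + 0.0196 + 0.0004 = 0.4466
B_vire = 1 / 0.4466 = 2.2391
Σp_pensᵢ² = 0.10² + 0.02² + 0.09² + 0.25² + 0.33² + 0.21² = 0.0100 + 0.0004 + 0.0081 + 0.0625 + 0.1089 + 0.0441 = 0.2340
B_pens = 1 / 0.2340 = 4.2735
Σp_caerᵢ² = 0.37² + 0.18² + 0.08² + 0.02² + 0.33² + 0.02² = 0.1369 + 0.0324 + 0.0064 + 0.0004 + 0.1089 + 0.0004 = 0.2854
B_caer = 1 / 0.2854 = 3.5039
Ranking by B (broadest → narrowest): Dendroica pensylvanica (4.27) > Dendroica caerulescens (3.50) > Dendroica virens (2.24)

Dendroica pensylvanica > Dendroica caerulescens > Dendroica virens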